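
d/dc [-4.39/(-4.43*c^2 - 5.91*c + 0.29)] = (-38.8954*c - 25.9449)/(4.43*c^2 + 5.91*c - 0.29)^2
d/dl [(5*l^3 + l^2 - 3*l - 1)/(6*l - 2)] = (15*l^3 - 6*l^2 - l + 3)/(9*l^2 - 6*l + 1)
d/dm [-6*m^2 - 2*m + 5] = -12*m - 2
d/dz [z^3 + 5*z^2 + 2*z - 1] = 3*z^2 + 10*z + 2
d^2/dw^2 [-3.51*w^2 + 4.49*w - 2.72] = -7.02000000000000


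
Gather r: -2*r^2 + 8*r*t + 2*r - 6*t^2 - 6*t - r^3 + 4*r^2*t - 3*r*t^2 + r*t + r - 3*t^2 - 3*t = -r^3 + r^2*(4*t - 2) + r*(-3*t^2 + 9*t + 3) - 9*t^2 - 9*t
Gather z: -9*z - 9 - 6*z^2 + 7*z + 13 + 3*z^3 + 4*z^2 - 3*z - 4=3*z^3 - 2*z^2 - 5*z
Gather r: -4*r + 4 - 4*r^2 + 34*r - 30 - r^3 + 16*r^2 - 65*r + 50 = -r^3 + 12*r^2 - 35*r + 24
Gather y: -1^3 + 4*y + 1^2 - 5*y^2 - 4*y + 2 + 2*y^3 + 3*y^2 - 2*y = 2*y^3 - 2*y^2 - 2*y + 2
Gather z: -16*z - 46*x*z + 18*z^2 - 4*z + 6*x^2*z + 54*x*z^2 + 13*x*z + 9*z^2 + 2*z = z^2*(54*x + 27) + z*(6*x^2 - 33*x - 18)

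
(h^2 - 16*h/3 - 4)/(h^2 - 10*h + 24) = (h + 2/3)/(h - 4)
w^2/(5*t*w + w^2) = w/(5*t + w)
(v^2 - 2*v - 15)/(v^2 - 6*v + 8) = (v^2 - 2*v - 15)/(v^2 - 6*v + 8)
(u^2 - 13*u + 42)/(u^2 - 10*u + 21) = (u - 6)/(u - 3)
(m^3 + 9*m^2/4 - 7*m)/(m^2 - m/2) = (4*m^2 + 9*m - 28)/(2*(2*m - 1))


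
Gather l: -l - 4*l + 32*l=27*l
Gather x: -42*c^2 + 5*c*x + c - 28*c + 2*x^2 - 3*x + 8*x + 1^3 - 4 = -42*c^2 - 27*c + 2*x^2 + x*(5*c + 5) - 3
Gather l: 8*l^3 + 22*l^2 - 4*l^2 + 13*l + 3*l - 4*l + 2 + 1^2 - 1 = 8*l^3 + 18*l^2 + 12*l + 2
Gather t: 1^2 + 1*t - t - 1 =0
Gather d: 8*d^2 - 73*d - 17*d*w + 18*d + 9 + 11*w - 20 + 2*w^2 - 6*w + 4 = 8*d^2 + d*(-17*w - 55) + 2*w^2 + 5*w - 7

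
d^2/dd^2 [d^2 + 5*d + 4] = 2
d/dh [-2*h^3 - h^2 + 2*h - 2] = -6*h^2 - 2*h + 2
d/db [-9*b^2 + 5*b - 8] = 5 - 18*b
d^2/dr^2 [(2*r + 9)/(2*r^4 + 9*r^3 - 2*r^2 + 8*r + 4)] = 4*(24*r^7 + 324*r^6 + 1446*r^5 + 1923*r^4 - 652*r^3 + 594*r^2 - 678*r + 292)/(8*r^12 + 108*r^11 + 462*r^10 + 609*r^9 + 450*r^8 + 2292*r^7 + 388*r^6 + 1776*r^5 + 1488*r^4 + 560*r^3 + 672*r^2 + 384*r + 64)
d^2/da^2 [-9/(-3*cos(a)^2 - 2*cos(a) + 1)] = 9*(-72*sin(a)^4 + 68*sin(a)^2 + 41*cos(a) - 9*cos(3*a) + 32)/(2*(cos(a) + 1)^3*(3*cos(a) - 1)^3)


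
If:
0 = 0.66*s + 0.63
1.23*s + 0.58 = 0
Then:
No Solution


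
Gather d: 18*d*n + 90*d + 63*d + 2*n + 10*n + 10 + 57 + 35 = d*(18*n + 153) + 12*n + 102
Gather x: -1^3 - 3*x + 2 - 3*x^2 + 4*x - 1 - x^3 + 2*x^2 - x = -x^3 - x^2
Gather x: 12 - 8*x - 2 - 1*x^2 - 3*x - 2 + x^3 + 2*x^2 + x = x^3 + x^2 - 10*x + 8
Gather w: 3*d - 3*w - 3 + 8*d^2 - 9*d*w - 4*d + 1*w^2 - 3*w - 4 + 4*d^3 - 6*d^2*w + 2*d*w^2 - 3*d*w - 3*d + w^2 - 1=4*d^3 + 8*d^2 - 4*d + w^2*(2*d + 2) + w*(-6*d^2 - 12*d - 6) - 8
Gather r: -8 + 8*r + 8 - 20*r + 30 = 30 - 12*r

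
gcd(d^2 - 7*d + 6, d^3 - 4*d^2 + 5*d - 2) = d - 1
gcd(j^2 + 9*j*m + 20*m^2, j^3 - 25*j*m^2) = j + 5*m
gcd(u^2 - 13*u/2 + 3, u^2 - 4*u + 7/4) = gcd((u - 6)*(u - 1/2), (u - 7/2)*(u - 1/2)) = u - 1/2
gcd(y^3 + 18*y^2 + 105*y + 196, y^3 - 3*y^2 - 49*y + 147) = y + 7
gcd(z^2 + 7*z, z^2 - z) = z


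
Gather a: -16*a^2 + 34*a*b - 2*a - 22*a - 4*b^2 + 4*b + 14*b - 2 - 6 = -16*a^2 + a*(34*b - 24) - 4*b^2 + 18*b - 8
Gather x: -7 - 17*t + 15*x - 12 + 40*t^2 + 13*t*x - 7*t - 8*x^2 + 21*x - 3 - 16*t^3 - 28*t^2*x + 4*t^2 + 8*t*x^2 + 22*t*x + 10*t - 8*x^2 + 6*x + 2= -16*t^3 + 44*t^2 - 14*t + x^2*(8*t - 16) + x*(-28*t^2 + 35*t + 42) - 20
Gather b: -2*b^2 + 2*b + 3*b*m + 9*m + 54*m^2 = -2*b^2 + b*(3*m + 2) + 54*m^2 + 9*m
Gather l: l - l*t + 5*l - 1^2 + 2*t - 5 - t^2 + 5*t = l*(6 - t) - t^2 + 7*t - 6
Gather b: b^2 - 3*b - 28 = b^2 - 3*b - 28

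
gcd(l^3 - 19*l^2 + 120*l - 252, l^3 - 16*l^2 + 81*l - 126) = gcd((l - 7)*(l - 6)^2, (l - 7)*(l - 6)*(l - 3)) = l^2 - 13*l + 42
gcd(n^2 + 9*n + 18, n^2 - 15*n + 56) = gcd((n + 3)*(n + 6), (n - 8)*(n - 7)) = 1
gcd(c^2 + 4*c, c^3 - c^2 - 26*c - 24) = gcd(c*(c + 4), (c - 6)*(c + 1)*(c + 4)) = c + 4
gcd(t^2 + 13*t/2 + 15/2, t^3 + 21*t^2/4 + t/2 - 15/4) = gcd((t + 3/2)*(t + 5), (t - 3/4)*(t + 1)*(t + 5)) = t + 5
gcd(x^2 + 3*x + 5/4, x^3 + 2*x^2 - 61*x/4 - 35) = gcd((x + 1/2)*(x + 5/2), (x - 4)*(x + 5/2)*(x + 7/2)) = x + 5/2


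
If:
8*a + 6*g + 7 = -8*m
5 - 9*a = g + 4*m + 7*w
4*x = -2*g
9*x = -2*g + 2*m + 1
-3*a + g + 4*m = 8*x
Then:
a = -2/3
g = -7/12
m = 11/48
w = 32/21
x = 7/24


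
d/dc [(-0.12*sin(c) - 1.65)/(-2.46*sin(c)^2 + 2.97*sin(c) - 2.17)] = (-0.2952*sin(c)^2 - 8.118*sin(c) + 5.1609)*cos(c)/(6.0516*sin(c)^4 - 14.6124*sin(c)^3 + 19.4973*sin(c)^2 - 12.8898*sin(c) + 4.7089)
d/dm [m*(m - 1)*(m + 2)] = 3*m^2 + 2*m - 2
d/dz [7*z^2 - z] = 14*z - 1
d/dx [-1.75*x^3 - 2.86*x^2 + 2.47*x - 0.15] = -5.25*x^2 - 5.72*x + 2.47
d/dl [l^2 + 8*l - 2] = 2*l + 8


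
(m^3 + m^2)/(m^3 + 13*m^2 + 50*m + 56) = m^2*(m + 1)/(m^3 + 13*m^2 + 50*m + 56)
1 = 1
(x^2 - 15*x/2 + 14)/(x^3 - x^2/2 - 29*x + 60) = (2*x - 7)/(2*x^2 + 7*x - 30)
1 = 1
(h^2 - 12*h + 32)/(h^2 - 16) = (h - 8)/(h + 4)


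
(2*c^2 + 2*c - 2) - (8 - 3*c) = 2*c^2 + 5*c - 10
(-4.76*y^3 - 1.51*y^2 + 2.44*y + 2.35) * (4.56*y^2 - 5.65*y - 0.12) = -21.7056*y^5 + 20.0084*y^4 + 20.2291*y^3 - 2.8888*y^2 - 13.5703*y - 0.282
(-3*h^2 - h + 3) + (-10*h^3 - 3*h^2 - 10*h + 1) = -10*h^3 - 6*h^2 - 11*h + 4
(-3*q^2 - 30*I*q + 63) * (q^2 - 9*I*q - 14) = -3*q^4 - 3*I*q^3 - 165*q^2 - 147*I*q - 882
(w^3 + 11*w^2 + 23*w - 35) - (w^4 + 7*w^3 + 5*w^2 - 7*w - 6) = -w^4 - 6*w^3 + 6*w^2 + 30*w - 29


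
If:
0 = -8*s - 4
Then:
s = -1/2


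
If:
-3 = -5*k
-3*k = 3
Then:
No Solution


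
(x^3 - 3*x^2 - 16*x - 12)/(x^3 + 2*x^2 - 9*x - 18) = (x^2 - 5*x - 6)/(x^2 - 9)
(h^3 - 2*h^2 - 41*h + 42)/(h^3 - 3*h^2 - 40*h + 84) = (h - 1)/(h - 2)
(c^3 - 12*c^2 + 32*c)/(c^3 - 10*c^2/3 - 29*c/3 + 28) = 3*c*(c - 8)/(3*c^2 + 2*c - 21)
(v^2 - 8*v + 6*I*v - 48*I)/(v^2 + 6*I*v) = (v - 8)/v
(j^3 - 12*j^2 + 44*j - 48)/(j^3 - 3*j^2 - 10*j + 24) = (j - 6)/(j + 3)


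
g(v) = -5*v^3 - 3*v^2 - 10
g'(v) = -15*v^2 - 6*v = 3*v*(-5*v - 2)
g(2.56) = -113.55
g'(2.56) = -113.66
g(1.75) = -45.98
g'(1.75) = -56.44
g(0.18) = -10.13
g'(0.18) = -1.57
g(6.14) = -1280.48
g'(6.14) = -602.33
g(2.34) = -90.49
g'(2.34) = -96.17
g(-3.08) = 107.63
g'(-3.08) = -123.82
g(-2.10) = 23.08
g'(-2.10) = -53.55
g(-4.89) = 502.91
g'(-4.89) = -329.34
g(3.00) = -172.00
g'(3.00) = -153.00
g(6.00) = -1198.00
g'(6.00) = -576.00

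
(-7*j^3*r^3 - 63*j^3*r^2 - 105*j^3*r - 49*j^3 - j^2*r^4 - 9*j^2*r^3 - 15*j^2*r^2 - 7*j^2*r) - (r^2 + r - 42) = -7*j^3*r^3 - 63*j^3*r^2 - 105*j^3*r - 49*j^3 - j^2*r^4 - 9*j^2*r^3 - 15*j^2*r^2 - 7*j^2*r - r^2 - r + 42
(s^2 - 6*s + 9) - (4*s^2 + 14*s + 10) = -3*s^2 - 20*s - 1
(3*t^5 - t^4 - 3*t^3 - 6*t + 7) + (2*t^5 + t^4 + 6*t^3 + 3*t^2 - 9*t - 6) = 5*t^5 + 3*t^3 + 3*t^2 - 15*t + 1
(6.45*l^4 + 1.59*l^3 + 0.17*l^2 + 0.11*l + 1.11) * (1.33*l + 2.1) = 8.5785*l^5 + 15.6597*l^4 + 3.5651*l^3 + 0.5033*l^2 + 1.7073*l + 2.331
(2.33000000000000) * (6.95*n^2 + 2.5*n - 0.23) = 16.1935*n^2 + 5.825*n - 0.5359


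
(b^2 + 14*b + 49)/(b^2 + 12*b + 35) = (b + 7)/(b + 5)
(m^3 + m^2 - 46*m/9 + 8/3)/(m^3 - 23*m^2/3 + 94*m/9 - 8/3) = (3*m^2 + 7*m - 6)/(3*m^2 - 19*m + 6)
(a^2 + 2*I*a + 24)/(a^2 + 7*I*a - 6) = (a - 4*I)/(a + I)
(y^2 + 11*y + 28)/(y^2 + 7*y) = (y + 4)/y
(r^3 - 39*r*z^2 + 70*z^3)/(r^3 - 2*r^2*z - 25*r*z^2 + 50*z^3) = (r + 7*z)/(r + 5*z)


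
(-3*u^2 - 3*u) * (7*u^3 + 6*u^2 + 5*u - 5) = -21*u^5 - 39*u^4 - 33*u^3 + 15*u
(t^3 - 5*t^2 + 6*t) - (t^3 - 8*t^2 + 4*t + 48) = 3*t^2 + 2*t - 48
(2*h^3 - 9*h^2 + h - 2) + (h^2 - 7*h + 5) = 2*h^3 - 8*h^2 - 6*h + 3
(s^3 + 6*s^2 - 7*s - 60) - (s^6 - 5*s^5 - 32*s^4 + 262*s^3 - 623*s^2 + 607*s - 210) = -s^6 + 5*s^5 + 32*s^4 - 261*s^3 + 629*s^2 - 614*s + 150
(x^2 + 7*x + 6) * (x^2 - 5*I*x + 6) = x^4 + 7*x^3 - 5*I*x^3 + 12*x^2 - 35*I*x^2 + 42*x - 30*I*x + 36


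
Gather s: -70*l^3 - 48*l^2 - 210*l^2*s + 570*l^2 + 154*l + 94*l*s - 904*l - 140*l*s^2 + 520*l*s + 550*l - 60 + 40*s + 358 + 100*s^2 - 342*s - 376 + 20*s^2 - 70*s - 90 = -70*l^3 + 522*l^2 - 200*l + s^2*(120 - 140*l) + s*(-210*l^2 + 614*l - 372) - 168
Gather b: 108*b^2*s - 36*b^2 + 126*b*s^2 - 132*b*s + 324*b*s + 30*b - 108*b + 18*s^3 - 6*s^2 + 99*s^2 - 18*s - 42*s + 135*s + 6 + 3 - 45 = b^2*(108*s - 36) + b*(126*s^2 + 192*s - 78) + 18*s^3 + 93*s^2 + 75*s - 36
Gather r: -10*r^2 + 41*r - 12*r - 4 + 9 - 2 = -10*r^2 + 29*r + 3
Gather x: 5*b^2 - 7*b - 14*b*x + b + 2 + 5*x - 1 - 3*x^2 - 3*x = 5*b^2 - 6*b - 3*x^2 + x*(2 - 14*b) + 1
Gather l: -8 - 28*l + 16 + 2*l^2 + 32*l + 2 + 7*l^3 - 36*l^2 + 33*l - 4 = 7*l^3 - 34*l^2 + 37*l + 6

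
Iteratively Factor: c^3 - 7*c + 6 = (c - 2)*(c^2 + 2*c - 3) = (c - 2)*(c - 1)*(c + 3)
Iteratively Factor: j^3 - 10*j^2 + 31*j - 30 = (j - 2)*(j^2 - 8*j + 15) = (j - 3)*(j - 2)*(j - 5)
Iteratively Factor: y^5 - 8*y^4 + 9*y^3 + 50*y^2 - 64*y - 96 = (y - 3)*(y^4 - 5*y^3 - 6*y^2 + 32*y + 32) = (y - 3)*(y + 1)*(y^3 - 6*y^2 + 32) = (y - 3)*(y + 1)*(y + 2)*(y^2 - 8*y + 16) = (y - 4)*(y - 3)*(y + 1)*(y + 2)*(y - 4)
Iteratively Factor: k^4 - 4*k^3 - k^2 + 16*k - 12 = (k + 2)*(k^3 - 6*k^2 + 11*k - 6) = (k - 2)*(k + 2)*(k^2 - 4*k + 3) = (k - 2)*(k - 1)*(k + 2)*(k - 3)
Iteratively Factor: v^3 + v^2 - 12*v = (v - 3)*(v^2 + 4*v) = v*(v - 3)*(v + 4)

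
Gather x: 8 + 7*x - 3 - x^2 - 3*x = -x^2 + 4*x + 5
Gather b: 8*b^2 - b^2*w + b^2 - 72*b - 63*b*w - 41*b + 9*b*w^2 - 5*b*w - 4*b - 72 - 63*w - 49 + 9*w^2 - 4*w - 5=b^2*(9 - w) + b*(9*w^2 - 68*w - 117) + 9*w^2 - 67*w - 126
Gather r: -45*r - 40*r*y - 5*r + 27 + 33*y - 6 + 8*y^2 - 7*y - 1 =r*(-40*y - 50) + 8*y^2 + 26*y + 20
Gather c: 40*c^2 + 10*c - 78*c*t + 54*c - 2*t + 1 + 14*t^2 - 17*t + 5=40*c^2 + c*(64 - 78*t) + 14*t^2 - 19*t + 6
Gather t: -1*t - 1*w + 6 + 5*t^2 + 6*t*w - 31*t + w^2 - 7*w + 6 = 5*t^2 + t*(6*w - 32) + w^2 - 8*w + 12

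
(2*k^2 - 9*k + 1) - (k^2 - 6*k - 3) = k^2 - 3*k + 4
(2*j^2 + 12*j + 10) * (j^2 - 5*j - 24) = 2*j^4 + 2*j^3 - 98*j^2 - 338*j - 240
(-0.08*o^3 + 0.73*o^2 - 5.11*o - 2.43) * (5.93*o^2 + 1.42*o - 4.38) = -0.4744*o^5 + 4.2153*o^4 - 28.9153*o^3 - 24.8635*o^2 + 18.9312*o + 10.6434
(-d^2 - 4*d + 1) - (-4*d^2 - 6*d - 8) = 3*d^2 + 2*d + 9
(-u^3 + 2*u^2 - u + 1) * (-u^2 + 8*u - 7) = u^5 - 10*u^4 + 24*u^3 - 23*u^2 + 15*u - 7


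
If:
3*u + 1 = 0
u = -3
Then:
No Solution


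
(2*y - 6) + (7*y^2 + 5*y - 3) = 7*y^2 + 7*y - 9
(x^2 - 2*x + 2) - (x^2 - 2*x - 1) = 3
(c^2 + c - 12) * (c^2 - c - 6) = c^4 - 19*c^2 + 6*c + 72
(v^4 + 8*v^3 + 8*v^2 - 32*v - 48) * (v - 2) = v^5 + 6*v^4 - 8*v^3 - 48*v^2 + 16*v + 96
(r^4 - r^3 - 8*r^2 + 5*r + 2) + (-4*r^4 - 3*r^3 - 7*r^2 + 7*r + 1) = -3*r^4 - 4*r^3 - 15*r^2 + 12*r + 3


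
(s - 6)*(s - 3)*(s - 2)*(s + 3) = s^4 - 8*s^3 + 3*s^2 + 72*s - 108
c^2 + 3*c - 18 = (c - 3)*(c + 6)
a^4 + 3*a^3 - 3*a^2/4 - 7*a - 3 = (a - 3/2)*(a + 1/2)*(a + 2)^2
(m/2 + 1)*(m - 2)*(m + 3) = m^3/2 + 3*m^2/2 - 2*m - 6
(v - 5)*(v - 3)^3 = v^4 - 14*v^3 + 72*v^2 - 162*v + 135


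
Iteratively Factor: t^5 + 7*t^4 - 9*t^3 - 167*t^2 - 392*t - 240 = (t - 5)*(t^4 + 12*t^3 + 51*t^2 + 88*t + 48) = (t - 5)*(t + 4)*(t^3 + 8*t^2 + 19*t + 12) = (t - 5)*(t + 4)^2*(t^2 + 4*t + 3) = (t - 5)*(t + 3)*(t + 4)^2*(t + 1)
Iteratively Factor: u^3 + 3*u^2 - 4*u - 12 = (u + 3)*(u^2 - 4) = (u + 2)*(u + 3)*(u - 2)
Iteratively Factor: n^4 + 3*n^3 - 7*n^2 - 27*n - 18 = (n + 3)*(n^3 - 7*n - 6) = (n + 1)*(n + 3)*(n^2 - n - 6) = (n + 1)*(n + 2)*(n + 3)*(n - 3)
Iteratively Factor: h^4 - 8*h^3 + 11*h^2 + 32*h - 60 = (h - 5)*(h^3 - 3*h^2 - 4*h + 12) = (h - 5)*(h - 3)*(h^2 - 4) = (h - 5)*(h - 3)*(h - 2)*(h + 2)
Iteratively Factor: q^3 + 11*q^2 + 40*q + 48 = (q + 4)*(q^2 + 7*q + 12) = (q + 3)*(q + 4)*(q + 4)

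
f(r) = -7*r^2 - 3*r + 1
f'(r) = -14*r - 3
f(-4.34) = -117.83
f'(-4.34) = 57.76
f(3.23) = -81.72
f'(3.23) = -48.22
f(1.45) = -18.07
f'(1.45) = -23.30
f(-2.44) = -33.36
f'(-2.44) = 31.16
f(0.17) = 0.29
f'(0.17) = -5.38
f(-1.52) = -10.61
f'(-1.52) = 18.28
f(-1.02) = -3.22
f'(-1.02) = 11.28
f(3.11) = -76.03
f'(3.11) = -46.54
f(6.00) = -269.00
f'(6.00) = -87.00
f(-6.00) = -233.00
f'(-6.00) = 81.00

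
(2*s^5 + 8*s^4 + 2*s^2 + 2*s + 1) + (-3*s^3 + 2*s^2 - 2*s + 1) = 2*s^5 + 8*s^4 - 3*s^3 + 4*s^2 + 2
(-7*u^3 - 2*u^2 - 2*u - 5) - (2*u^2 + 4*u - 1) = -7*u^3 - 4*u^2 - 6*u - 4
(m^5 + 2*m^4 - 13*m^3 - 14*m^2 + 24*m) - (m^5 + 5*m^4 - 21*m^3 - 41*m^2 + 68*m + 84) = -3*m^4 + 8*m^3 + 27*m^2 - 44*m - 84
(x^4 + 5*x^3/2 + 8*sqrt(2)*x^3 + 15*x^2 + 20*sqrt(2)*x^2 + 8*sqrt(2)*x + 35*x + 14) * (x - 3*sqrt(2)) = x^5 + 5*x^4/2 + 5*sqrt(2)*x^4 - 33*x^3 + 25*sqrt(2)*x^3/2 - 85*x^2 - 37*sqrt(2)*x^2 - 105*sqrt(2)*x - 34*x - 42*sqrt(2)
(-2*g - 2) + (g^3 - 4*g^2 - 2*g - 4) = g^3 - 4*g^2 - 4*g - 6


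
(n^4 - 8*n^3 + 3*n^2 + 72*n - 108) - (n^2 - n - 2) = n^4 - 8*n^3 + 2*n^2 + 73*n - 106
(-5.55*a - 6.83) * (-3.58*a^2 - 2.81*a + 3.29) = 19.869*a^3 + 40.0469*a^2 + 0.9328*a - 22.4707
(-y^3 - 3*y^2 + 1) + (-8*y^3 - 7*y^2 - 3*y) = -9*y^3 - 10*y^2 - 3*y + 1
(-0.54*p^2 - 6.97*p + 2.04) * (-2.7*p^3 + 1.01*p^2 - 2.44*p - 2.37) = 1.458*p^5 + 18.2736*p^4 - 11.2301*p^3 + 20.347*p^2 + 11.5413*p - 4.8348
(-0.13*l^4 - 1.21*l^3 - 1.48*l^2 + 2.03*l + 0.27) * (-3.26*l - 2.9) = 0.4238*l^5 + 4.3216*l^4 + 8.3338*l^3 - 2.3258*l^2 - 6.7672*l - 0.783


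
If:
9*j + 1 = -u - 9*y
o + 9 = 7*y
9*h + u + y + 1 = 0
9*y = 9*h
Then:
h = y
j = y/9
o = 7*y - 9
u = -10*y - 1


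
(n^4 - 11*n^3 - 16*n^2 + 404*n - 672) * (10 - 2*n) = -2*n^5 + 32*n^4 - 78*n^3 - 968*n^2 + 5384*n - 6720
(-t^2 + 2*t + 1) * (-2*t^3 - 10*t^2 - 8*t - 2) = 2*t^5 + 6*t^4 - 14*t^3 - 24*t^2 - 12*t - 2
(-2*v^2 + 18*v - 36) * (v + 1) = -2*v^3 + 16*v^2 - 18*v - 36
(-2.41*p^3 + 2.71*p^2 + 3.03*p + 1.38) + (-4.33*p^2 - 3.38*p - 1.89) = -2.41*p^3 - 1.62*p^2 - 0.35*p - 0.51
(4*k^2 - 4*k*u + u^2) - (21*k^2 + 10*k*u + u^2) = -17*k^2 - 14*k*u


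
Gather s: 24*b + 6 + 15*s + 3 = 24*b + 15*s + 9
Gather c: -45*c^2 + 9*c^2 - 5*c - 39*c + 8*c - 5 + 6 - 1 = -36*c^2 - 36*c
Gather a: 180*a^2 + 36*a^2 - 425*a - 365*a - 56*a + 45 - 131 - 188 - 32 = 216*a^2 - 846*a - 306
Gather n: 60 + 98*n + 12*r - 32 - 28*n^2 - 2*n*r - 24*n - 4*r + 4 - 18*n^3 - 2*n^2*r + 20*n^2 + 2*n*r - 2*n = -18*n^3 + n^2*(-2*r - 8) + 72*n + 8*r + 32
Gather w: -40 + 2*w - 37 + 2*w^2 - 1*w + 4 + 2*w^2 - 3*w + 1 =4*w^2 - 2*w - 72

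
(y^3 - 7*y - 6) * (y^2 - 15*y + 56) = y^5 - 15*y^4 + 49*y^3 + 99*y^2 - 302*y - 336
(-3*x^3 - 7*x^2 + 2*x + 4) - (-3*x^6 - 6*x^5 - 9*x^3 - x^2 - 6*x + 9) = 3*x^6 + 6*x^5 + 6*x^3 - 6*x^2 + 8*x - 5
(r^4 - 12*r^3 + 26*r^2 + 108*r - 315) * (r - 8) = r^5 - 20*r^4 + 122*r^3 - 100*r^2 - 1179*r + 2520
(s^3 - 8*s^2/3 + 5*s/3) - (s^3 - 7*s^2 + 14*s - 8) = 13*s^2/3 - 37*s/3 + 8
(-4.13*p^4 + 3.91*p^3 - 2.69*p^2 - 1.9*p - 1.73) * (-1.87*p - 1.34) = 7.7231*p^5 - 1.7775*p^4 - 0.2091*p^3 + 7.1576*p^2 + 5.7811*p + 2.3182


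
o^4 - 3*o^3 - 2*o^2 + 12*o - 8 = (o - 2)^2*(o - 1)*(o + 2)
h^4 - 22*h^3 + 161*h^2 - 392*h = h*(h - 8)*(h - 7)^2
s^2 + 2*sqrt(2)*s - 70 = (s - 5*sqrt(2))*(s + 7*sqrt(2))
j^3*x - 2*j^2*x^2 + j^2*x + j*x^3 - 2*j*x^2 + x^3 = (j - x)^2*(j*x + x)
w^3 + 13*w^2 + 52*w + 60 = (w + 2)*(w + 5)*(w + 6)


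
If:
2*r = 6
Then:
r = 3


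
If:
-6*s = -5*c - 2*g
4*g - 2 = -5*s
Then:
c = 17*s/10 - 1/5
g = 1/2 - 5*s/4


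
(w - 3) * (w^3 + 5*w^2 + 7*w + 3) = w^4 + 2*w^3 - 8*w^2 - 18*w - 9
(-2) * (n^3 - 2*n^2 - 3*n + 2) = -2*n^3 + 4*n^2 + 6*n - 4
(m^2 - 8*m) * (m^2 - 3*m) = m^4 - 11*m^3 + 24*m^2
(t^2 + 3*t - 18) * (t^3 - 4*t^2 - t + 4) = t^5 - t^4 - 31*t^3 + 73*t^2 + 30*t - 72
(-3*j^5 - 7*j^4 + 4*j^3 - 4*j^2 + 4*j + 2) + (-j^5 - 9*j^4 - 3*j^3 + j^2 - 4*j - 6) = -4*j^5 - 16*j^4 + j^3 - 3*j^2 - 4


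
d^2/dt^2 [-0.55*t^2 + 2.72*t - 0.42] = -1.10000000000000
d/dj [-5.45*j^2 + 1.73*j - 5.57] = 1.73 - 10.9*j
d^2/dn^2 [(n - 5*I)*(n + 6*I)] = 2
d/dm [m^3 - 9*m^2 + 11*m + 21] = 3*m^2 - 18*m + 11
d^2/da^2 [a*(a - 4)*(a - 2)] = 6*a - 12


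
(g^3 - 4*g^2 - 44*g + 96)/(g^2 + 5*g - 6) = (g^2 - 10*g + 16)/(g - 1)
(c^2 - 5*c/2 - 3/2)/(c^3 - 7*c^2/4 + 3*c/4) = 2*(2*c^2 - 5*c - 3)/(c*(4*c^2 - 7*c + 3))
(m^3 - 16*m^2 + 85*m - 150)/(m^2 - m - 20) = (m^2 - 11*m + 30)/(m + 4)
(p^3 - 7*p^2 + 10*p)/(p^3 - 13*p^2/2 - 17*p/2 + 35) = 2*p*(p - 5)/(2*p^2 - 9*p - 35)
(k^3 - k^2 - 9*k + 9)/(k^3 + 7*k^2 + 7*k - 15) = (k - 3)/(k + 5)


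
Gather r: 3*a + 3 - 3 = 3*a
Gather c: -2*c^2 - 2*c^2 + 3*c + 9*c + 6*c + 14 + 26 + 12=-4*c^2 + 18*c + 52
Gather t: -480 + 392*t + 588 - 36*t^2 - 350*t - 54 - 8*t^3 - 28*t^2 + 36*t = -8*t^3 - 64*t^2 + 78*t + 54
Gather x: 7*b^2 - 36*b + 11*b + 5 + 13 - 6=7*b^2 - 25*b + 12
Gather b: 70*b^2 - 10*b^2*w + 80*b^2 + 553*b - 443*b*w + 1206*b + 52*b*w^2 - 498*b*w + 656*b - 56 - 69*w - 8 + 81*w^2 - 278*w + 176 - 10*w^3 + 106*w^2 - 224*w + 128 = b^2*(150 - 10*w) + b*(52*w^2 - 941*w + 2415) - 10*w^3 + 187*w^2 - 571*w + 240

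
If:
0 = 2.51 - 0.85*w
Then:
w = 2.95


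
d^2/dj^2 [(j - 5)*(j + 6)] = 2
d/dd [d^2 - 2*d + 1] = 2*d - 2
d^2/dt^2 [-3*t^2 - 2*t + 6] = -6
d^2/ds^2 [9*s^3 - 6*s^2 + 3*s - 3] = 54*s - 12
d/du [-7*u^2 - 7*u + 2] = -14*u - 7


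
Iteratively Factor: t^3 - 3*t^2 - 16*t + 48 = (t - 4)*(t^2 + t - 12) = (t - 4)*(t - 3)*(t + 4)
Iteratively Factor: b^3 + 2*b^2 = (b + 2)*(b^2) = b*(b + 2)*(b)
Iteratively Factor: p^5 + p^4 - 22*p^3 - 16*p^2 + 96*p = (p + 3)*(p^4 - 2*p^3 - 16*p^2 + 32*p) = (p - 2)*(p + 3)*(p^3 - 16*p) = (p - 2)*(p + 3)*(p + 4)*(p^2 - 4*p) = (p - 4)*(p - 2)*(p + 3)*(p + 4)*(p)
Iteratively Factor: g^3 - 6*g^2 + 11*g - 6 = (g - 3)*(g^2 - 3*g + 2) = (g - 3)*(g - 1)*(g - 2)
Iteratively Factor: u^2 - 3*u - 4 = (u + 1)*(u - 4)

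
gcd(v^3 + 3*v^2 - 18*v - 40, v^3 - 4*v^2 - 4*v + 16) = v^2 - 2*v - 8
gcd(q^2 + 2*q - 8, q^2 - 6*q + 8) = q - 2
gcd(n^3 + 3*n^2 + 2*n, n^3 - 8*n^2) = n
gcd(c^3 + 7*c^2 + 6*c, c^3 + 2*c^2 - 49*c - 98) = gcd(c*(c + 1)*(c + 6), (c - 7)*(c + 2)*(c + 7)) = 1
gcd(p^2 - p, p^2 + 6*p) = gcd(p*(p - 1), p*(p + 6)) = p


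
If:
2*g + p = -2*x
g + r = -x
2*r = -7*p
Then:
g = -x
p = 0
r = 0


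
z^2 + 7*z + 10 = (z + 2)*(z + 5)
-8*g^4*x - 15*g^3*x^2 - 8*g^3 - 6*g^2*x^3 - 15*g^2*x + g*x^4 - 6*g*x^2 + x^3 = (-8*g + x)*(g + x)^2*(g*x + 1)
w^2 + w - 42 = (w - 6)*(w + 7)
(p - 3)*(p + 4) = p^2 + p - 12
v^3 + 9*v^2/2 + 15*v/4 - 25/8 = (v - 1/2)*(v + 5/2)^2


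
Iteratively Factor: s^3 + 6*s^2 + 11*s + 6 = (s + 1)*(s^2 + 5*s + 6) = (s + 1)*(s + 2)*(s + 3)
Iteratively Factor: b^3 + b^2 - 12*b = (b)*(b^2 + b - 12) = b*(b + 4)*(b - 3)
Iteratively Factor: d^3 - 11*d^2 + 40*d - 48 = (d - 4)*(d^2 - 7*d + 12) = (d - 4)^2*(d - 3)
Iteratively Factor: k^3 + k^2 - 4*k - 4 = (k - 2)*(k^2 + 3*k + 2) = (k - 2)*(k + 2)*(k + 1)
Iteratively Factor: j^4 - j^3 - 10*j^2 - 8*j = (j)*(j^3 - j^2 - 10*j - 8) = j*(j + 2)*(j^2 - 3*j - 4) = j*(j - 4)*(j + 2)*(j + 1)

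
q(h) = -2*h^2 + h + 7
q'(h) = 1 - 4*h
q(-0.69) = 5.36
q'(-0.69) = 3.76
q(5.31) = -44.08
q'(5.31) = -20.24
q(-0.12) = 6.85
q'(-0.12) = 1.48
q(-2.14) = -4.30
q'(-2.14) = 9.56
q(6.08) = -60.85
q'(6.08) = -23.32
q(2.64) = -4.30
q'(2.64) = -9.56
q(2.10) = 0.28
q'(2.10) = -7.40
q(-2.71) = -10.40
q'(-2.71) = 11.84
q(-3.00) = -14.00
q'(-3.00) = 13.00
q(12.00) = -269.00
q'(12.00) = -47.00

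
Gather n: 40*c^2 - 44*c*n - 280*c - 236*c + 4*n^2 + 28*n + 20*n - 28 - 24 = 40*c^2 - 516*c + 4*n^2 + n*(48 - 44*c) - 52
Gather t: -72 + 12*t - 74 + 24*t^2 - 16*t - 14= 24*t^2 - 4*t - 160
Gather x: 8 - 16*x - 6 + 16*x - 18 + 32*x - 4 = 32*x - 20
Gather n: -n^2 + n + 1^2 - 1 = -n^2 + n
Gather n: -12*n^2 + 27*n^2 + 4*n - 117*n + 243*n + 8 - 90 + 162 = 15*n^2 + 130*n + 80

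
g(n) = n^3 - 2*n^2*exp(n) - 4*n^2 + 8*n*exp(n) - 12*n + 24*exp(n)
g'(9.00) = -761530.89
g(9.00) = -534506.54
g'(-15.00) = 783.00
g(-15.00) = -4095.00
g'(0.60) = 45.65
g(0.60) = 42.74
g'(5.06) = 187.09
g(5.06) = 2058.09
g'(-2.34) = 24.27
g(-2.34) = -7.18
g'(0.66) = 49.36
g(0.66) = 45.59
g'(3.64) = 762.78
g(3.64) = 965.59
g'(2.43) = 326.02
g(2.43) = 320.85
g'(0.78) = 57.54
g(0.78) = 51.99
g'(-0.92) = 8.51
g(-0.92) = 12.83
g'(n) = -2*n^2*exp(n) + 3*n^2 + 4*n*exp(n) - 8*n + 32*exp(n) - 12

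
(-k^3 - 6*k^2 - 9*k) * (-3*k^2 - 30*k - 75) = 3*k^5 + 48*k^4 + 282*k^3 + 720*k^2 + 675*k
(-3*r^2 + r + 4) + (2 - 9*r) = -3*r^2 - 8*r + 6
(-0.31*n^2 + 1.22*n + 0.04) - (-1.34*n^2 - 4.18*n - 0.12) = 1.03*n^2 + 5.4*n + 0.16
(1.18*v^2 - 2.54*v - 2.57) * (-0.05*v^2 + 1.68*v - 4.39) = -0.059*v^4 + 2.1094*v^3 - 9.3189*v^2 + 6.833*v + 11.2823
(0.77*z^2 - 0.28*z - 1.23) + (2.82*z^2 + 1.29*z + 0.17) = 3.59*z^2 + 1.01*z - 1.06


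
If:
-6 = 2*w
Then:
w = -3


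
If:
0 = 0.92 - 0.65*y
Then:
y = 1.42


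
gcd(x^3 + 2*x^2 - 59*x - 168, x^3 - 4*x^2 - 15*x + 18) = x + 3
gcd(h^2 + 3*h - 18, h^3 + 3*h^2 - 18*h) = h^2 + 3*h - 18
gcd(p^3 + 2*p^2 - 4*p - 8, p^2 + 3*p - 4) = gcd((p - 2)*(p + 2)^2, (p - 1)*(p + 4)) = 1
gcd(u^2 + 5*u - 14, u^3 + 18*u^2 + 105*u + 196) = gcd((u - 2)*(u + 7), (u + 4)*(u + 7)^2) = u + 7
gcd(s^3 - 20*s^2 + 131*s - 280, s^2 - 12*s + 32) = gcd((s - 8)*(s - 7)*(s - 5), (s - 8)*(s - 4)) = s - 8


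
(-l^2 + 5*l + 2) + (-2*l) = -l^2 + 3*l + 2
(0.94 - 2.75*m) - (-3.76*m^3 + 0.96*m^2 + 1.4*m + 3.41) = 3.76*m^3 - 0.96*m^2 - 4.15*m - 2.47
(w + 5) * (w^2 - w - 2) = w^3 + 4*w^2 - 7*w - 10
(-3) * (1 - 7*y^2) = 21*y^2 - 3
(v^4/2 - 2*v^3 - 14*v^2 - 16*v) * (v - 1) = v^5/2 - 5*v^4/2 - 12*v^3 - 2*v^2 + 16*v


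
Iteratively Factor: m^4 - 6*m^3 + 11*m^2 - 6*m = (m - 3)*(m^3 - 3*m^2 + 2*m) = (m - 3)*(m - 2)*(m^2 - m) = m*(m - 3)*(m - 2)*(m - 1)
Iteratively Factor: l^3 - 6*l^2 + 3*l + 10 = (l - 5)*(l^2 - l - 2) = (l - 5)*(l - 2)*(l + 1)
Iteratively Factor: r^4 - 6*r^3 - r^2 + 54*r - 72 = (r + 3)*(r^3 - 9*r^2 + 26*r - 24) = (r - 2)*(r + 3)*(r^2 - 7*r + 12) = (r - 4)*(r - 2)*(r + 3)*(r - 3)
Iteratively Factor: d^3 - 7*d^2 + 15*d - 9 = (d - 3)*(d^2 - 4*d + 3) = (d - 3)*(d - 1)*(d - 3)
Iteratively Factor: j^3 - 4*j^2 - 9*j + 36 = (j - 3)*(j^2 - j - 12) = (j - 4)*(j - 3)*(j + 3)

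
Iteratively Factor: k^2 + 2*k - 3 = (k - 1)*(k + 3)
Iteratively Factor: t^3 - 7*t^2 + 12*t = (t - 3)*(t^2 - 4*t) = t*(t - 3)*(t - 4)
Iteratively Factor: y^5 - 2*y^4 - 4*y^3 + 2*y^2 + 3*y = (y + 1)*(y^4 - 3*y^3 - y^2 + 3*y) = (y + 1)^2*(y^3 - 4*y^2 + 3*y) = y*(y + 1)^2*(y^2 - 4*y + 3) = y*(y - 3)*(y + 1)^2*(y - 1)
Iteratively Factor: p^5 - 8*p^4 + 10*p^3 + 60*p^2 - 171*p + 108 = (p - 4)*(p^4 - 4*p^3 - 6*p^2 + 36*p - 27) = (p - 4)*(p + 3)*(p^3 - 7*p^2 + 15*p - 9) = (p - 4)*(p - 3)*(p + 3)*(p^2 - 4*p + 3) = (p - 4)*(p - 3)*(p - 1)*(p + 3)*(p - 3)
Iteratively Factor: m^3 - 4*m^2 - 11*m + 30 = (m + 3)*(m^2 - 7*m + 10) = (m - 2)*(m + 3)*(m - 5)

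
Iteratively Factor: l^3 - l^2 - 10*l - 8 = (l - 4)*(l^2 + 3*l + 2) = (l - 4)*(l + 1)*(l + 2)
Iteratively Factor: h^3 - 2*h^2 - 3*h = (h - 3)*(h^2 + h) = h*(h - 3)*(h + 1)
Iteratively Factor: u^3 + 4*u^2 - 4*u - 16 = (u - 2)*(u^2 + 6*u + 8) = (u - 2)*(u + 2)*(u + 4)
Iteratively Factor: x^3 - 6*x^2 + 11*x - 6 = (x - 1)*(x^2 - 5*x + 6) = (x - 3)*(x - 1)*(x - 2)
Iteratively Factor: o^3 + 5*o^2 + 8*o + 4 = (o + 2)*(o^2 + 3*o + 2) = (o + 1)*(o + 2)*(o + 2)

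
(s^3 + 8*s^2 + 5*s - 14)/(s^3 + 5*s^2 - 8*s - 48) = (s^3 + 8*s^2 + 5*s - 14)/(s^3 + 5*s^2 - 8*s - 48)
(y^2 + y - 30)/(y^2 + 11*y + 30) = (y - 5)/(y + 5)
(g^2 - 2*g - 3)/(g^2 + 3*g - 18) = (g + 1)/(g + 6)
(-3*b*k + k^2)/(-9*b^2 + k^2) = k/(3*b + k)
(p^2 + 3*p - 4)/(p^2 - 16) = (p - 1)/(p - 4)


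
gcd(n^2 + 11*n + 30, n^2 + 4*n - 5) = n + 5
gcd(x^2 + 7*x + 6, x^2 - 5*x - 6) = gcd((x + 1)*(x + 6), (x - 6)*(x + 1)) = x + 1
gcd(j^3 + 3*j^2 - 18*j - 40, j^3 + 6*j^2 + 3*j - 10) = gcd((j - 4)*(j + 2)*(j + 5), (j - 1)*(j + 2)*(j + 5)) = j^2 + 7*j + 10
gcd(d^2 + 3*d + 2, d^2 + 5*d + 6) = d + 2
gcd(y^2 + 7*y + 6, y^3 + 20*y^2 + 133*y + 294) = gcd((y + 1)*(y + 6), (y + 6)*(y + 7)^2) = y + 6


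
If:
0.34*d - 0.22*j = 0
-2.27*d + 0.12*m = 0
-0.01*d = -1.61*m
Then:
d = 0.00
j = 0.00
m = 0.00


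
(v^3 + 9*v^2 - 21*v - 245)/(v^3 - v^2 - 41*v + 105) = (v + 7)/(v - 3)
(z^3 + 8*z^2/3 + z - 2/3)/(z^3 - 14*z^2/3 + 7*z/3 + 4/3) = (3*z^3 + 8*z^2 + 3*z - 2)/(3*z^3 - 14*z^2 + 7*z + 4)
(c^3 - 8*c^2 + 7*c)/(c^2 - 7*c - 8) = c*(-c^2 + 8*c - 7)/(-c^2 + 7*c + 8)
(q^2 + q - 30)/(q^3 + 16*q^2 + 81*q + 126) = (q - 5)/(q^2 + 10*q + 21)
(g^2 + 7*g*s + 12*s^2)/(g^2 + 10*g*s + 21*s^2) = (g + 4*s)/(g + 7*s)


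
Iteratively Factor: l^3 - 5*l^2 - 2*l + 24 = (l + 2)*(l^2 - 7*l + 12) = (l - 3)*(l + 2)*(l - 4)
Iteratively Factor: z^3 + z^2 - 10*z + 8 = (z - 2)*(z^2 + 3*z - 4) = (z - 2)*(z - 1)*(z + 4)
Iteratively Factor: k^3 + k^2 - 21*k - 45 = (k + 3)*(k^2 - 2*k - 15) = (k - 5)*(k + 3)*(k + 3)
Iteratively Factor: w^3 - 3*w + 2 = (w + 2)*(w^2 - 2*w + 1) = (w - 1)*(w + 2)*(w - 1)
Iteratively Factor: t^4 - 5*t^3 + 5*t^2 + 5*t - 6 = (t - 2)*(t^3 - 3*t^2 - t + 3) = (t - 2)*(t + 1)*(t^2 - 4*t + 3) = (t - 3)*(t - 2)*(t + 1)*(t - 1)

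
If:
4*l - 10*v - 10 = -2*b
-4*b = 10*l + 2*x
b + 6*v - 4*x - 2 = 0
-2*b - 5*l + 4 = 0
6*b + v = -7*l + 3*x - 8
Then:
No Solution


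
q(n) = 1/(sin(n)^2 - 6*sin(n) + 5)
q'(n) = (-2*sin(n)*cos(n) + 6*cos(n))/(sin(n)^2 - 6*sin(n) + 5)^2 = 2*(3 - sin(n))*cos(n)/(sin(n)^2 - 6*sin(n) + 5)^2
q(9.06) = 0.33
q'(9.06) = -0.55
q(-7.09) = 0.10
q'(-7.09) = 0.05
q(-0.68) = 0.11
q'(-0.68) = 0.07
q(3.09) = 0.21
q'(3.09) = -0.27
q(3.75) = 0.11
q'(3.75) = -0.08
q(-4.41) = 5.45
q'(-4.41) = -36.16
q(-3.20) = 0.21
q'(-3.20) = -0.27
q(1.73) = 19.71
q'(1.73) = -247.82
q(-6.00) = 0.29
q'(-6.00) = 0.45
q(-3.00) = 0.17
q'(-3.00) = -0.18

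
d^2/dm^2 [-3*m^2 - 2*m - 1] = -6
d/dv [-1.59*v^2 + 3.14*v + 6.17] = 3.14 - 3.18*v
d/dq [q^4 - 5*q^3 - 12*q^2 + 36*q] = 4*q^3 - 15*q^2 - 24*q + 36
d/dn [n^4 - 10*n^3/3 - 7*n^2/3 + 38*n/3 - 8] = 4*n^3 - 10*n^2 - 14*n/3 + 38/3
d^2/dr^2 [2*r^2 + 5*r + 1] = 4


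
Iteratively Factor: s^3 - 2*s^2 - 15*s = (s)*(s^2 - 2*s - 15) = s*(s + 3)*(s - 5)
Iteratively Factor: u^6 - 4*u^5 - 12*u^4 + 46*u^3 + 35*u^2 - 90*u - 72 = (u + 1)*(u^5 - 5*u^4 - 7*u^3 + 53*u^2 - 18*u - 72) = (u + 1)^2*(u^4 - 6*u^3 - u^2 + 54*u - 72) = (u - 3)*(u + 1)^2*(u^3 - 3*u^2 - 10*u + 24) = (u - 3)*(u + 1)^2*(u + 3)*(u^2 - 6*u + 8) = (u - 4)*(u - 3)*(u + 1)^2*(u + 3)*(u - 2)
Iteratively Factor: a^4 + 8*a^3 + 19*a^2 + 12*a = (a + 4)*(a^3 + 4*a^2 + 3*a) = (a + 3)*(a + 4)*(a^2 + a) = (a + 1)*(a + 3)*(a + 4)*(a)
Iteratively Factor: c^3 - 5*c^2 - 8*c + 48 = (c - 4)*(c^2 - c - 12) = (c - 4)*(c + 3)*(c - 4)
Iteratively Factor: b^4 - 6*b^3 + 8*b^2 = (b)*(b^3 - 6*b^2 + 8*b) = b*(b - 2)*(b^2 - 4*b) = b*(b - 4)*(b - 2)*(b)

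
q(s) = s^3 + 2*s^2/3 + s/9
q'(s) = 3*s^2 + 4*s/3 + 1/9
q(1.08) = 2.16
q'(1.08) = 5.05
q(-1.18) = -0.85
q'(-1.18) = 2.71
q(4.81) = 127.24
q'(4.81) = 75.93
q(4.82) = 128.00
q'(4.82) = 76.23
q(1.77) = 7.83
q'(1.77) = 11.87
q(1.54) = 5.40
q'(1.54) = 9.28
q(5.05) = 146.35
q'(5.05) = 83.35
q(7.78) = 512.13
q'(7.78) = 192.07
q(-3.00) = -21.33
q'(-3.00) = 23.11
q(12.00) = 1825.33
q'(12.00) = 448.11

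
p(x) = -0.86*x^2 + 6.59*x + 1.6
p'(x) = 6.59 - 1.72*x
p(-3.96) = -37.98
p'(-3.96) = 13.40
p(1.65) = 10.13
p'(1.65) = 3.75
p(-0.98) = -5.68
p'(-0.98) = 8.28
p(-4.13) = -40.29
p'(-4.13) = 13.69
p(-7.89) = -103.93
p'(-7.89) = 20.16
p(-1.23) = -7.81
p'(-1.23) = 8.71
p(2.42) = 12.51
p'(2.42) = 2.43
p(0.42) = 4.22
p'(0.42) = 5.87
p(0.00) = 1.60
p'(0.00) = 6.59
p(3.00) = 13.63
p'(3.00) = 1.43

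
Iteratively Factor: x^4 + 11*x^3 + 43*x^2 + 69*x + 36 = (x + 3)*(x^3 + 8*x^2 + 19*x + 12) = (x + 3)*(x + 4)*(x^2 + 4*x + 3) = (x + 1)*(x + 3)*(x + 4)*(x + 3)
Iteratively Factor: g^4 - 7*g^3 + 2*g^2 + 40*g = (g)*(g^3 - 7*g^2 + 2*g + 40) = g*(g - 4)*(g^2 - 3*g - 10) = g*(g - 5)*(g - 4)*(g + 2)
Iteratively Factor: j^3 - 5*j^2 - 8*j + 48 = (j - 4)*(j^2 - j - 12) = (j - 4)*(j + 3)*(j - 4)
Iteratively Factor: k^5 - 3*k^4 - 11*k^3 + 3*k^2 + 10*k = (k - 5)*(k^4 + 2*k^3 - k^2 - 2*k) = (k - 5)*(k - 1)*(k^3 + 3*k^2 + 2*k) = (k - 5)*(k - 1)*(k + 2)*(k^2 + k) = (k - 5)*(k - 1)*(k + 1)*(k + 2)*(k)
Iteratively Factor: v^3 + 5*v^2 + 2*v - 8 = (v + 2)*(v^2 + 3*v - 4) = (v - 1)*(v + 2)*(v + 4)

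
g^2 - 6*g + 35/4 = (g - 7/2)*(g - 5/2)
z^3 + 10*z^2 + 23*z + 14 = (z + 1)*(z + 2)*(z + 7)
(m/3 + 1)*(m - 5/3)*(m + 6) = m^3/3 + 22*m^2/9 + m - 10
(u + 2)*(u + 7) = u^2 + 9*u + 14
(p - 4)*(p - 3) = p^2 - 7*p + 12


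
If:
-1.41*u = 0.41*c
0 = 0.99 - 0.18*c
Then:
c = 5.50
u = -1.60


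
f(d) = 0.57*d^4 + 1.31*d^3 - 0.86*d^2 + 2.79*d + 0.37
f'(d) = 2.28*d^3 + 3.93*d^2 - 1.72*d + 2.79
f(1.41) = 8.52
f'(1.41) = 14.57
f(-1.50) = -7.29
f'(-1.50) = 6.52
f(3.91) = 209.66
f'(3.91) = 192.44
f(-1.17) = -5.10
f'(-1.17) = 6.53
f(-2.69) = -9.01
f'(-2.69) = -8.53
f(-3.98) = 36.08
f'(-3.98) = -71.85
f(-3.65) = 16.20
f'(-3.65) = -49.44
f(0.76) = 2.76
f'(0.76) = 4.75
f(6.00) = 1007.83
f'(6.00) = 626.43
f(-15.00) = 24200.02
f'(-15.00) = -6782.16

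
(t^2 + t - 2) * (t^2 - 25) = t^4 + t^3 - 27*t^2 - 25*t + 50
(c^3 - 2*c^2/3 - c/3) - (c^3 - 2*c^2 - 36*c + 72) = 4*c^2/3 + 107*c/3 - 72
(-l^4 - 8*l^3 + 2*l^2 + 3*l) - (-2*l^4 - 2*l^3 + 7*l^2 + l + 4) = l^4 - 6*l^3 - 5*l^2 + 2*l - 4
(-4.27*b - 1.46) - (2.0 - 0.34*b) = -3.93*b - 3.46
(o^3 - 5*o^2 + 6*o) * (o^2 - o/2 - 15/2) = o^5 - 11*o^4/2 + o^3 + 69*o^2/2 - 45*o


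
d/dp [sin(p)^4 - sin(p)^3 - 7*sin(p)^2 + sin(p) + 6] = (4*sin(p)^3 - 3*sin(p)^2 - 14*sin(p) + 1)*cos(p)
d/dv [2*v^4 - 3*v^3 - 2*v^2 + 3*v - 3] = 8*v^3 - 9*v^2 - 4*v + 3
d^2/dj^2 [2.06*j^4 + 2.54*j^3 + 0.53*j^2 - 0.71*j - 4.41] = 24.72*j^2 + 15.24*j + 1.06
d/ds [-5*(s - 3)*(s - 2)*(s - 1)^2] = -20*s^3 + 105*s^2 - 170*s + 85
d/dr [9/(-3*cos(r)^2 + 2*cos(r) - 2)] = 18*(1 - 3*cos(r))*sin(r)/(3*cos(r)^2 - 2*cos(r) + 2)^2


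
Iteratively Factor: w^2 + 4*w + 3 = (w + 3)*(w + 1)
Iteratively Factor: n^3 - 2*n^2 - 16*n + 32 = (n + 4)*(n^2 - 6*n + 8) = (n - 4)*(n + 4)*(n - 2)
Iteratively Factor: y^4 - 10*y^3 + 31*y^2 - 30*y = (y)*(y^3 - 10*y^2 + 31*y - 30) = y*(y - 5)*(y^2 - 5*y + 6) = y*(y - 5)*(y - 2)*(y - 3)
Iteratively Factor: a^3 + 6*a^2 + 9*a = (a + 3)*(a^2 + 3*a) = (a + 3)^2*(a)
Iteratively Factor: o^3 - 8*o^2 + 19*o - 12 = (o - 1)*(o^2 - 7*o + 12) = (o - 3)*(o - 1)*(o - 4)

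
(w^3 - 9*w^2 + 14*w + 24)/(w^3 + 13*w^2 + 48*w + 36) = (w^2 - 10*w + 24)/(w^2 + 12*w + 36)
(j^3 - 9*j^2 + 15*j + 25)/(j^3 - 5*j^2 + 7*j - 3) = (j^3 - 9*j^2 + 15*j + 25)/(j^3 - 5*j^2 + 7*j - 3)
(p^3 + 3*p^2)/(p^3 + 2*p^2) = (p + 3)/(p + 2)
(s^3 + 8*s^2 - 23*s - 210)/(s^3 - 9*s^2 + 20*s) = (s^2 + 13*s + 42)/(s*(s - 4))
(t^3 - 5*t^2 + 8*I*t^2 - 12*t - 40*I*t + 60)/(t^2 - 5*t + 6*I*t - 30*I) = t + 2*I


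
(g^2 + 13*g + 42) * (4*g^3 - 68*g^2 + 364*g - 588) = 4*g^5 - 16*g^4 - 352*g^3 + 1288*g^2 + 7644*g - 24696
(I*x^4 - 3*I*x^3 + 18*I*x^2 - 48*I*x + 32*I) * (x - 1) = I*x^5 - 4*I*x^4 + 21*I*x^3 - 66*I*x^2 + 80*I*x - 32*I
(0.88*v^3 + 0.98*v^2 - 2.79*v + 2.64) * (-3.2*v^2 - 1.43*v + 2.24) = -2.816*v^5 - 4.3944*v^4 + 9.4978*v^3 - 2.2631*v^2 - 10.0248*v + 5.9136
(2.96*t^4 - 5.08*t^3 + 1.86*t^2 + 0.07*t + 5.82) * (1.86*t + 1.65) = 5.5056*t^5 - 4.5648*t^4 - 4.9224*t^3 + 3.1992*t^2 + 10.9407*t + 9.603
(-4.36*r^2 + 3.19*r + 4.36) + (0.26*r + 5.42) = -4.36*r^2 + 3.45*r + 9.78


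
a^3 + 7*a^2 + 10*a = a*(a + 2)*(a + 5)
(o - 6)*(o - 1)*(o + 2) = o^3 - 5*o^2 - 8*o + 12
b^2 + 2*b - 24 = (b - 4)*(b + 6)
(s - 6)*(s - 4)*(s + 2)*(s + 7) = s^4 - s^3 - 52*s^2 + 76*s + 336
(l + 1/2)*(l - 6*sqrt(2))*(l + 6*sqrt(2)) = l^3 + l^2/2 - 72*l - 36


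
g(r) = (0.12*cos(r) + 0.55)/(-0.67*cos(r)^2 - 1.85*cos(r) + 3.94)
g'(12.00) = 0.32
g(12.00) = 0.34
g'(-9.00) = 0.01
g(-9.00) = 0.09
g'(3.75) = 0.02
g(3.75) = 0.09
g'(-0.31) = 0.28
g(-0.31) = 0.42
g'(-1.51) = 0.10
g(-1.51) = 0.15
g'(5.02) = 0.15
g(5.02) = 0.18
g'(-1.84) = 0.07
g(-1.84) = 0.12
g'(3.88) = 0.03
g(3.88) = 0.09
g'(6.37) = -0.10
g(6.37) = 0.47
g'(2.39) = -0.03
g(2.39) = 0.09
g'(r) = (-1.34*sin(r)*cos(r) - 1.85*sin(r))*(0.12*cos(r) + 0.55)/(-0.67*cos(r)^2 - 1.85*cos(r) + 3.94)^2 - 0.12*sin(r)/(-0.67*cos(r)^2 - 1.85*cos(r) + 3.94) = (0.0804*sin(r)^2 - 0.737*cos(r) - 1.5707)*sin(r)/(0.67*cos(r)^2 + 1.85*cos(r) - 3.94)^2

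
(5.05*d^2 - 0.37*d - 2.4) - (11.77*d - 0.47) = 5.05*d^2 - 12.14*d - 1.93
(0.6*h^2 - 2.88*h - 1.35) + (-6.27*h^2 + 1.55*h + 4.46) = -5.67*h^2 - 1.33*h + 3.11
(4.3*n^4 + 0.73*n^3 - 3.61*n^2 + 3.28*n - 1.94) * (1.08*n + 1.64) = 4.644*n^5 + 7.8404*n^4 - 2.7016*n^3 - 2.378*n^2 + 3.284*n - 3.1816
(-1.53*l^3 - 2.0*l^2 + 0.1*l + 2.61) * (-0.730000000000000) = 1.1169*l^3 + 1.46*l^2 - 0.073*l - 1.9053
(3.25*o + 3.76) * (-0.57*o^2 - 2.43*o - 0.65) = -1.8525*o^3 - 10.0407*o^2 - 11.2493*o - 2.444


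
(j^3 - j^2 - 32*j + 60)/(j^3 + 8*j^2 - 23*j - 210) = (j - 2)/(j + 7)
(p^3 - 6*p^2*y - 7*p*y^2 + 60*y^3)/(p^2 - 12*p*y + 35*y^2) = (-p^2 + p*y + 12*y^2)/(-p + 7*y)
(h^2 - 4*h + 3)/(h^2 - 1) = (h - 3)/(h + 1)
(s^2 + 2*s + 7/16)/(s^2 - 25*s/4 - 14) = (s + 1/4)/(s - 8)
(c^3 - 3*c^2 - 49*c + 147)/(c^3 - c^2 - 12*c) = (-c^3 + 3*c^2 + 49*c - 147)/(c*(-c^2 + c + 12))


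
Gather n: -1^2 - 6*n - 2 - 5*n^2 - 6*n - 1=-5*n^2 - 12*n - 4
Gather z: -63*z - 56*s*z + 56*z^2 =56*z^2 + z*(-56*s - 63)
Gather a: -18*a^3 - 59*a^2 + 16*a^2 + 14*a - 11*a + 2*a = -18*a^3 - 43*a^2 + 5*a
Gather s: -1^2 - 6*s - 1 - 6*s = -12*s - 2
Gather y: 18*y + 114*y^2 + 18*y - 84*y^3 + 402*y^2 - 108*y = -84*y^3 + 516*y^2 - 72*y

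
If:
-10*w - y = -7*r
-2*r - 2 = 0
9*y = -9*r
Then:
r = -1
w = -4/5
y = 1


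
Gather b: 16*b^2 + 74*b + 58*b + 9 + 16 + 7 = 16*b^2 + 132*b + 32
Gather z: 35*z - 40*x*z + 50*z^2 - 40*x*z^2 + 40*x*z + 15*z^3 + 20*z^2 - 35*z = 15*z^3 + z^2*(70 - 40*x)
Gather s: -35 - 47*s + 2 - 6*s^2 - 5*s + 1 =-6*s^2 - 52*s - 32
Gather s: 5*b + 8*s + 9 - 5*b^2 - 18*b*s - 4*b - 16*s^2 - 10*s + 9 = -5*b^2 + b - 16*s^2 + s*(-18*b - 2) + 18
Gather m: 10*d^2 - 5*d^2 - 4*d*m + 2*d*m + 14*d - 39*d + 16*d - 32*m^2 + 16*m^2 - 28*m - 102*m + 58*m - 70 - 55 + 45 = 5*d^2 - 9*d - 16*m^2 + m*(-2*d - 72) - 80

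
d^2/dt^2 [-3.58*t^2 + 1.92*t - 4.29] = -7.16000000000000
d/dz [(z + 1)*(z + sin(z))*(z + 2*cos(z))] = -(z + 1)*(z + sin(z))*(2*sin(z) - 1) + (z + 1)*(z + 2*cos(z))*(cos(z) + 1) + (z + sin(z))*(z + 2*cos(z))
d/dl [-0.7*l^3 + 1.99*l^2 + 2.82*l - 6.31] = -2.1*l^2 + 3.98*l + 2.82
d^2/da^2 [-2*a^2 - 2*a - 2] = -4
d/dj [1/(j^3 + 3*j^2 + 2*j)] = (-3*j^2 - 6*j - 2)/(j^2*(j^2 + 3*j + 2)^2)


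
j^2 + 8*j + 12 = (j + 2)*(j + 6)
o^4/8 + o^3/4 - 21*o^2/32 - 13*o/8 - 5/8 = (o/4 + 1/2)*(o/2 + 1)*(o - 5/2)*(o + 1/2)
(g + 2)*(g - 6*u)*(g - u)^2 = g^4 - 8*g^3*u + 2*g^3 + 13*g^2*u^2 - 16*g^2*u - 6*g*u^3 + 26*g*u^2 - 12*u^3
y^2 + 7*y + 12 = (y + 3)*(y + 4)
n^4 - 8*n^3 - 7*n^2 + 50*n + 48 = (n - 8)*(n - 3)*(n + 1)*(n + 2)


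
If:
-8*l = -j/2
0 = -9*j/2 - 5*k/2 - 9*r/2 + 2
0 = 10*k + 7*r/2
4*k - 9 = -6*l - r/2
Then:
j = 3672/577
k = 1484/577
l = 459/1154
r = -4240/577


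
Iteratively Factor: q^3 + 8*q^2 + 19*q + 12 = (q + 1)*(q^2 + 7*q + 12) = (q + 1)*(q + 3)*(q + 4)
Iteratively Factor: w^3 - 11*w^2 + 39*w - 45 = (w - 5)*(w^2 - 6*w + 9) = (w - 5)*(w - 3)*(w - 3)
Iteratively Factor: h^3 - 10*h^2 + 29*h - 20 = (h - 4)*(h^2 - 6*h + 5) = (h - 4)*(h - 1)*(h - 5)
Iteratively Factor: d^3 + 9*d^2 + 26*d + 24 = (d + 4)*(d^2 + 5*d + 6) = (d + 3)*(d + 4)*(d + 2)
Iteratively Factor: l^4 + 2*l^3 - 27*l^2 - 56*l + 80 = (l + 4)*(l^3 - 2*l^2 - 19*l + 20) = (l - 5)*(l + 4)*(l^2 + 3*l - 4) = (l - 5)*(l - 1)*(l + 4)*(l + 4)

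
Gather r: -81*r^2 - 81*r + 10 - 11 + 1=-81*r^2 - 81*r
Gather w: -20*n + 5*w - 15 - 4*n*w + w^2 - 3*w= -20*n + w^2 + w*(2 - 4*n) - 15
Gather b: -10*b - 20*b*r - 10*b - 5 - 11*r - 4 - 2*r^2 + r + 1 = b*(-20*r - 20) - 2*r^2 - 10*r - 8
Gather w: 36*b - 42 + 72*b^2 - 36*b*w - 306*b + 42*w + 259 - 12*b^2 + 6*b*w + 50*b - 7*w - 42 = 60*b^2 - 220*b + w*(35 - 30*b) + 175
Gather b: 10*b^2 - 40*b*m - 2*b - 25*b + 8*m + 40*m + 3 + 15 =10*b^2 + b*(-40*m - 27) + 48*m + 18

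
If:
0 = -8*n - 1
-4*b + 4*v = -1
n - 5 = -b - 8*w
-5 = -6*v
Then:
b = 13/12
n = -1/8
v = 5/6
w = 97/192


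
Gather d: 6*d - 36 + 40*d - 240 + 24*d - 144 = 70*d - 420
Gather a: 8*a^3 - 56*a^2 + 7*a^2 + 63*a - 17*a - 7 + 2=8*a^3 - 49*a^2 + 46*a - 5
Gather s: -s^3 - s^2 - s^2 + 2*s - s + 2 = -s^3 - 2*s^2 + s + 2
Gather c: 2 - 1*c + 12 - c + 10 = 24 - 2*c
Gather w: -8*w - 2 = -8*w - 2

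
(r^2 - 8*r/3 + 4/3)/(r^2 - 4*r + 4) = (r - 2/3)/(r - 2)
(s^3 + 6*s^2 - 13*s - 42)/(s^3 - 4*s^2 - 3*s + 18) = (s + 7)/(s - 3)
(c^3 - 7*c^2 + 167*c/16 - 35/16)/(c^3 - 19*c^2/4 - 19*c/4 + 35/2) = (c - 1/4)/(c + 2)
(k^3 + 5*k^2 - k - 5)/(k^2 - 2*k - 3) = (k^2 + 4*k - 5)/(k - 3)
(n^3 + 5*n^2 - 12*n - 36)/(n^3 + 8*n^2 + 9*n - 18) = (n^2 - n - 6)/(n^2 + 2*n - 3)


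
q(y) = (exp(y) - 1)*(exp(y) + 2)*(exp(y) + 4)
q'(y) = (exp(y) - 1)*(exp(y) + 2)*exp(y) + (exp(y) - 1)*(exp(y) + 4)*exp(y) + (exp(y) + 2)*(exp(y) + 4)*exp(y)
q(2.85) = 6687.67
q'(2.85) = 18523.51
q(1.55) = 217.00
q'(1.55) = 545.16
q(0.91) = 43.16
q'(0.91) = 112.69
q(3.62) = 59089.22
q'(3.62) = 170171.85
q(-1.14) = -6.82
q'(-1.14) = 1.76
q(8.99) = 516645653834.46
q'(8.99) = 1549615130364.36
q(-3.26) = -7.92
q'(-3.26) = 0.09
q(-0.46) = -4.49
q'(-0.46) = 6.00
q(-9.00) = -8.00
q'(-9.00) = 0.00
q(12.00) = 4311363993051346.03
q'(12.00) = 12933959532892393.70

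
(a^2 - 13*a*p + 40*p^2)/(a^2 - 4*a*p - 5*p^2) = (a - 8*p)/(a + p)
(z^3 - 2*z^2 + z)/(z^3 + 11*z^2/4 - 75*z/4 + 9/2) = 4*z*(z^2 - 2*z + 1)/(4*z^3 + 11*z^2 - 75*z + 18)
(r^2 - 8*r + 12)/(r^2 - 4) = (r - 6)/(r + 2)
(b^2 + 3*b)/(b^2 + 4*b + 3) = b/(b + 1)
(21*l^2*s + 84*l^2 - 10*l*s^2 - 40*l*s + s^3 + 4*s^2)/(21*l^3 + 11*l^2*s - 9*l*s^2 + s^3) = (s + 4)/(l + s)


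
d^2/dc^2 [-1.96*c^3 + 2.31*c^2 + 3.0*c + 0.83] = 4.62 - 11.76*c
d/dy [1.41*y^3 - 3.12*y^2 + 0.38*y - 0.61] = 4.23*y^2 - 6.24*y + 0.38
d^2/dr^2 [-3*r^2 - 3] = -6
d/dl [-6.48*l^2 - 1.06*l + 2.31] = -12.96*l - 1.06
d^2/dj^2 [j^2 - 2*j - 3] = 2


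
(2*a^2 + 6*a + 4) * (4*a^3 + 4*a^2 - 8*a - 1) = 8*a^5 + 32*a^4 + 24*a^3 - 34*a^2 - 38*a - 4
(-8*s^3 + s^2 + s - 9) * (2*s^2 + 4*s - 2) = -16*s^5 - 30*s^4 + 22*s^3 - 16*s^2 - 38*s + 18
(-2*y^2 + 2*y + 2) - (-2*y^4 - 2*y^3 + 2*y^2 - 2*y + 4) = 2*y^4 + 2*y^3 - 4*y^2 + 4*y - 2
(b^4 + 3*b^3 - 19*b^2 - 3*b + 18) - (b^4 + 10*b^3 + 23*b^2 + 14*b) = -7*b^3 - 42*b^2 - 17*b + 18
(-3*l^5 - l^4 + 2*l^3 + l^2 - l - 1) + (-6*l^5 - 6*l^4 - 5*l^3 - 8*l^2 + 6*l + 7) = -9*l^5 - 7*l^4 - 3*l^3 - 7*l^2 + 5*l + 6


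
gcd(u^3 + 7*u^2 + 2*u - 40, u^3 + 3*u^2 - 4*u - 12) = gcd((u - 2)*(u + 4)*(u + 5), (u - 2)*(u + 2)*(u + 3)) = u - 2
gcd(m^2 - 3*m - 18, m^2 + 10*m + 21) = m + 3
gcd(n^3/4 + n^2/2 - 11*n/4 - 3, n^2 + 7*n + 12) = n + 4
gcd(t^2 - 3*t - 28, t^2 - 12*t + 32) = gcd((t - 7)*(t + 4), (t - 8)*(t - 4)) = 1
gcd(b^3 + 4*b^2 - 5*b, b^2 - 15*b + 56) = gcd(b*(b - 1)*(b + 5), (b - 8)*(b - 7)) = 1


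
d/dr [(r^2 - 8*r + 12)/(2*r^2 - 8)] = 4/(r^2 + 4*r + 4)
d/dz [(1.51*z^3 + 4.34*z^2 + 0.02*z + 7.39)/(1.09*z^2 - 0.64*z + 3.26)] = (1.6459*z^4 - 1.9328*z^3 + 11.9684*z^2 + 12.1866*z + 4.7948)/(1.1881*z^4 - 1.3952*z^3 + 7.5164*z^2 - 4.1728*z + 10.6276)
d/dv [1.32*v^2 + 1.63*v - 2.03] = 2.64*v + 1.63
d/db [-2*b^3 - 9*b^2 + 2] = 6*b*(-b - 3)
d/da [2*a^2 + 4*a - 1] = 4*a + 4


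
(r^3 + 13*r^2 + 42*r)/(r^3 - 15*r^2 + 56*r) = (r^2 + 13*r + 42)/(r^2 - 15*r + 56)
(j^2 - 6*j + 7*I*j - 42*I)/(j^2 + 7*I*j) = (j - 6)/j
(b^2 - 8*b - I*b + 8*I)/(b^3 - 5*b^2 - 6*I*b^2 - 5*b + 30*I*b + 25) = (b - 8)/(b^2 - 5*b*(1 + I) + 25*I)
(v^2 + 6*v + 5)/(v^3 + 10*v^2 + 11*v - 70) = (v + 1)/(v^2 + 5*v - 14)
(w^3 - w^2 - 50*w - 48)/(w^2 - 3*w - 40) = (w^2 + 7*w + 6)/(w + 5)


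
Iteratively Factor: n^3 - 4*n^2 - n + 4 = (n - 4)*(n^2 - 1) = (n - 4)*(n - 1)*(n + 1)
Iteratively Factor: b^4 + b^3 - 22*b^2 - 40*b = (b + 2)*(b^3 - b^2 - 20*b) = b*(b + 2)*(b^2 - b - 20) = b*(b + 2)*(b + 4)*(b - 5)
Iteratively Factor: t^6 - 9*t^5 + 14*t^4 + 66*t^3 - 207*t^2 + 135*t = (t + 3)*(t^5 - 12*t^4 + 50*t^3 - 84*t^2 + 45*t) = (t - 5)*(t + 3)*(t^4 - 7*t^3 + 15*t^2 - 9*t) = (t - 5)*(t - 3)*(t + 3)*(t^3 - 4*t^2 + 3*t) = (t - 5)*(t - 3)*(t - 1)*(t + 3)*(t^2 - 3*t) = t*(t - 5)*(t - 3)*(t - 1)*(t + 3)*(t - 3)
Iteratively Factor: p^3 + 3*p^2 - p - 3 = (p + 1)*(p^2 + 2*p - 3) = (p + 1)*(p + 3)*(p - 1)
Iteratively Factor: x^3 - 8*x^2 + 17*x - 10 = (x - 1)*(x^2 - 7*x + 10) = (x - 5)*(x - 1)*(x - 2)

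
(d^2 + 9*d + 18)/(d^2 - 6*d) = (d^2 + 9*d + 18)/(d*(d - 6))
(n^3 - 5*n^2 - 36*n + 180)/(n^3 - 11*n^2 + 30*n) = (n + 6)/n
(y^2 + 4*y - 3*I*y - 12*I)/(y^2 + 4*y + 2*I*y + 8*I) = (y - 3*I)/(y + 2*I)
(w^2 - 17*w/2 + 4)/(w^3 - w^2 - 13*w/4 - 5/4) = 2*(-2*w^2 + 17*w - 8)/(-4*w^3 + 4*w^2 + 13*w + 5)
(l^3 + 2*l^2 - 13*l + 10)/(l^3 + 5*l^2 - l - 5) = (l - 2)/(l + 1)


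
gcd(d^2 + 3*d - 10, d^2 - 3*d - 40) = d + 5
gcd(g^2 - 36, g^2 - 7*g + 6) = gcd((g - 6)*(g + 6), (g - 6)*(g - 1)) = g - 6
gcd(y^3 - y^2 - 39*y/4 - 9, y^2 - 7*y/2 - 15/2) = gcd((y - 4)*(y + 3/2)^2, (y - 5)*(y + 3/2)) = y + 3/2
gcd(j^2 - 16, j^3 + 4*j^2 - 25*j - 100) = j + 4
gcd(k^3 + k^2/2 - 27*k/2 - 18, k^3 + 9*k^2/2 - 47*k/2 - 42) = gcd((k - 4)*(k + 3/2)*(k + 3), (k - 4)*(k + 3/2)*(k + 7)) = k^2 - 5*k/2 - 6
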